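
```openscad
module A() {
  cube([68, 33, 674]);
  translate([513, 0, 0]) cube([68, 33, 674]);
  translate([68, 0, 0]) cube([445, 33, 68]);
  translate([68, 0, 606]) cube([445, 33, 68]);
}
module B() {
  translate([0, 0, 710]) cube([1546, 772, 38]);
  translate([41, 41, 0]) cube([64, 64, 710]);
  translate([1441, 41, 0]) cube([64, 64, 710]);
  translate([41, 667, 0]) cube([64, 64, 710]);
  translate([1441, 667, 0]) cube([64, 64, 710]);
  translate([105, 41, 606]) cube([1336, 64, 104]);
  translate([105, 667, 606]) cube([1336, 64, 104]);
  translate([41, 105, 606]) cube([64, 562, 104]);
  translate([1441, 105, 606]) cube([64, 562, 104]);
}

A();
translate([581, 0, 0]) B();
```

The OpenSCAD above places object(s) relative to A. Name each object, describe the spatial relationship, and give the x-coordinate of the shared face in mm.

The picture frame's +x face and the table's −x face are both at x = 581 mm.

A is a picture frame. B is a table. The table is against the picture frame's +x side, with their −y faces flush. The x-coordinate of the shared face is 581 mm.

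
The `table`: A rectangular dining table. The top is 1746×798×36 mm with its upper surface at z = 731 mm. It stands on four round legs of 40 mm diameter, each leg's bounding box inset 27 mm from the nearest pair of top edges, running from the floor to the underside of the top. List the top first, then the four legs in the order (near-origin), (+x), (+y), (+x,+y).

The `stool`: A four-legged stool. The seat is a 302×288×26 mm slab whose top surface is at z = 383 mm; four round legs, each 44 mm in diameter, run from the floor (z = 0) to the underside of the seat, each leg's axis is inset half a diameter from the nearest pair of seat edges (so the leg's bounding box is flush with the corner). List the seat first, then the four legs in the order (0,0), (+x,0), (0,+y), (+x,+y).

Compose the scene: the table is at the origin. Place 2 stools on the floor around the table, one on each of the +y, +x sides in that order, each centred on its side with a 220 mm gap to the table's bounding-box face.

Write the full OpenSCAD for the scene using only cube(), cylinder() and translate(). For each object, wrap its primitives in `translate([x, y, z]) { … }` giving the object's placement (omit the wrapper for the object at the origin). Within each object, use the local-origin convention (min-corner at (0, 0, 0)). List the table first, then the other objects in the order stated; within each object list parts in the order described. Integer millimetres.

translate([0, 0, 695]) cube([1746, 798, 36]);
translate([47, 47, 0]) cylinder(h = 695, r = 20);
translate([1699, 47, 0]) cylinder(h = 695, r = 20);
translate([47, 751, 0]) cylinder(h = 695, r = 20);
translate([1699, 751, 0]) cylinder(h = 695, r = 20);
translate([722, 1018, 0]) {
  translate([0, 0, 357]) cube([302, 288, 26]);
  translate([22, 22, 0]) cylinder(h = 357, r = 22);
  translate([280, 22, 0]) cylinder(h = 357, r = 22);
  translate([22, 266, 0]) cylinder(h = 357, r = 22);
  translate([280, 266, 0]) cylinder(h = 357, r = 22);
}
translate([1966, 255, 0]) {
  translate([0, 0, 357]) cube([302, 288, 26]);
  translate([22, 22, 0]) cylinder(h = 357, r = 22);
  translate([280, 22, 0]) cylinder(h = 357, r = 22);
  translate([22, 266, 0]) cylinder(h = 357, r = 22);
  translate([280, 266, 0]) cylinder(h = 357, r = 22);
}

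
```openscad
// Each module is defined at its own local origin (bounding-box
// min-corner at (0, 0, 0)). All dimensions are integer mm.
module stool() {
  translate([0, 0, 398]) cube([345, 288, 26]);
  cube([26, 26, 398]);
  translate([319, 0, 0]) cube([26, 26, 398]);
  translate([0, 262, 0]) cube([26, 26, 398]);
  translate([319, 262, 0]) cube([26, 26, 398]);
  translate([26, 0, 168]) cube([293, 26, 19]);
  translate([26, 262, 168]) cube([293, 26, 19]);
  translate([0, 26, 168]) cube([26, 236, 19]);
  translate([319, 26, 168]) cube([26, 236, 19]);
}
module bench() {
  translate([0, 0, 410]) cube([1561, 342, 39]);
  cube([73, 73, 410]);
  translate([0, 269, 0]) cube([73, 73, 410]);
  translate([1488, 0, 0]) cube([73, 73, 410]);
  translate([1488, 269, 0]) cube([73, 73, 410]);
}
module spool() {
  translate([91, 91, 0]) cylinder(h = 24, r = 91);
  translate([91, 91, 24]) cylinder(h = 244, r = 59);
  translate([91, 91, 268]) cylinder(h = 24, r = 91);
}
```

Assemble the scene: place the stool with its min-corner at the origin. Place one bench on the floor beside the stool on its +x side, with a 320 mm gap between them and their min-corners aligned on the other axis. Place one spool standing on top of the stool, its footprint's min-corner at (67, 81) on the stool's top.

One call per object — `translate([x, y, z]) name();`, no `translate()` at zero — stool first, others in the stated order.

stool();
translate([665, 0, 0]) bench();
translate([67, 81, 424]) spool();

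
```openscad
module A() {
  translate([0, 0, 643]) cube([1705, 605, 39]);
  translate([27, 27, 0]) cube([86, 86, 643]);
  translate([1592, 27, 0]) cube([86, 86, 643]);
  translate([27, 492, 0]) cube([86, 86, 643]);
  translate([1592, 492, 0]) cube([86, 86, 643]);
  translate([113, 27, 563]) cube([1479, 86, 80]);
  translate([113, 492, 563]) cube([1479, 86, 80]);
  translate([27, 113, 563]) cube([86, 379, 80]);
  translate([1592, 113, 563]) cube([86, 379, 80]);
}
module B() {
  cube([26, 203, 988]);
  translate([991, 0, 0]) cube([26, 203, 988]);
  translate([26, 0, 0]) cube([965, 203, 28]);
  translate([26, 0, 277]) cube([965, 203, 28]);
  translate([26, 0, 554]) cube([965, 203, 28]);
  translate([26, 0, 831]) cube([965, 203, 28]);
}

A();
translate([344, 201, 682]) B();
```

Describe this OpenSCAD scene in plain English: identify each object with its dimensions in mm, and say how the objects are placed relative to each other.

A is a rectangular dining table. The top is 1705×605×39 mm with its upper surface at z = 682 mm. It stands on four 86×86 mm square legs, each inset 27 mm from the nearest pair of top edges, running from the floor to the underside of the top. Four apron rails, 86 mm thick and 80 mm tall, run between adjacent legs with their top edges flush with the underside of the top and their outer faces flush with the legs' outer faces.

B is an open bookshelf. Two side panels, each 26 mm thick, 203 mm deep and 988 mm tall, stand 1017 mm apart (outside-to-outside). Between them sit 4 shelves, each 28 mm thick and 203 mm deep, spanning the full gap between the sides. The bottom shelf rests on the floor (its underside at z = 0) and the clear gap between one shelf's top and the next shelf's underside is 249 mm.

The bookshelf is on top of the table, centred.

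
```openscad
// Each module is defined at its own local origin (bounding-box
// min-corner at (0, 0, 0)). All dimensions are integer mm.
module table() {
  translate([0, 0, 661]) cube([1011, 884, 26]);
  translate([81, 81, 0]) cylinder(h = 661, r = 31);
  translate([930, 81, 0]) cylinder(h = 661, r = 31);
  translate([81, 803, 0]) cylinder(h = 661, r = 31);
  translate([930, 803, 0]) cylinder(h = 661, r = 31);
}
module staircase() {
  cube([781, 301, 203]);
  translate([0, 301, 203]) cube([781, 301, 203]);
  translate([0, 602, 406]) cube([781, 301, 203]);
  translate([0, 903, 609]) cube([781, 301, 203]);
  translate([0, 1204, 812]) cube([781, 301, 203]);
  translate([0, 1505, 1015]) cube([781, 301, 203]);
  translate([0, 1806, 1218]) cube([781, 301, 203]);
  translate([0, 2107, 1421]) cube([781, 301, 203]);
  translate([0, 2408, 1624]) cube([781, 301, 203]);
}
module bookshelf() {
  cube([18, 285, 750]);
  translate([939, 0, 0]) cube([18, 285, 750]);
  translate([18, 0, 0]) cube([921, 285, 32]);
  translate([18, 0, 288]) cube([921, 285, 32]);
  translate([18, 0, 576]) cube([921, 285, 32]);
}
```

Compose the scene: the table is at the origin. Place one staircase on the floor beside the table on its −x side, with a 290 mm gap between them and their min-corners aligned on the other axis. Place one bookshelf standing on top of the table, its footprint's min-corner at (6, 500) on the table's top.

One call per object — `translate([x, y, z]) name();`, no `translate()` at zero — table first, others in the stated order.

table();
translate([-1071, 0, 0]) staircase();
translate([6, 500, 687]) bookshelf();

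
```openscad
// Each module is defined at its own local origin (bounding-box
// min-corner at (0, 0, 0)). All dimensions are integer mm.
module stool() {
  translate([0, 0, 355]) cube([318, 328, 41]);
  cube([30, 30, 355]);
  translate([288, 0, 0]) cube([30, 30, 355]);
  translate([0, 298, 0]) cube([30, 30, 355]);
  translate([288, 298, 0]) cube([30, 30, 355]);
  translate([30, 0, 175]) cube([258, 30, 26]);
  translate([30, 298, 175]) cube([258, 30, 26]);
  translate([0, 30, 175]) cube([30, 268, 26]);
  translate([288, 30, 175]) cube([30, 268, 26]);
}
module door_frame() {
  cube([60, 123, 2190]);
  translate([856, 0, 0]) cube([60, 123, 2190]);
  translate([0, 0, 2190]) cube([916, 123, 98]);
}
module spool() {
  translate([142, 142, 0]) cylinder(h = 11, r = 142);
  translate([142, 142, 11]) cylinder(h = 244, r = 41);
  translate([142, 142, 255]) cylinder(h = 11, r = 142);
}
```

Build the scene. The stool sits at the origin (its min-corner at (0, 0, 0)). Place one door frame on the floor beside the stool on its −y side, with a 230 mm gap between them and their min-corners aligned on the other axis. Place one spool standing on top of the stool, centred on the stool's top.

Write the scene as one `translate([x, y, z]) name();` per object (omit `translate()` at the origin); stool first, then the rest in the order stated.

stool();
translate([0, -353, 0]) door_frame();
translate([17, 22, 396]) spool();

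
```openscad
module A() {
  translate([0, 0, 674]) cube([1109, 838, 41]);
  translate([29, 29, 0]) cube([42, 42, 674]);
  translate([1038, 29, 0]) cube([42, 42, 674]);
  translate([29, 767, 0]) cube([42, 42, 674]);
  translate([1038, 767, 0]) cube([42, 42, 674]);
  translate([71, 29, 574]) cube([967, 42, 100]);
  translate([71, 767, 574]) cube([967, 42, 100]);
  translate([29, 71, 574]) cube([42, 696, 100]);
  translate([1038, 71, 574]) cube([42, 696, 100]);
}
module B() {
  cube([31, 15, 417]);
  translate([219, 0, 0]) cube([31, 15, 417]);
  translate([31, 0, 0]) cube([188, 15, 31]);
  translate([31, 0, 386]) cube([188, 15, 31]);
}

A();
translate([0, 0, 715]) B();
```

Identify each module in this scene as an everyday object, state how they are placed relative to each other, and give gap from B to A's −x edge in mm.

The picture frame's min-x is at 0; the table's min-x is 0; gap = 0 mm.

A is a table. B is a picture frame. The picture frame is on top of the table. The gap from the picture frame to the table's −x edge is 0 mm.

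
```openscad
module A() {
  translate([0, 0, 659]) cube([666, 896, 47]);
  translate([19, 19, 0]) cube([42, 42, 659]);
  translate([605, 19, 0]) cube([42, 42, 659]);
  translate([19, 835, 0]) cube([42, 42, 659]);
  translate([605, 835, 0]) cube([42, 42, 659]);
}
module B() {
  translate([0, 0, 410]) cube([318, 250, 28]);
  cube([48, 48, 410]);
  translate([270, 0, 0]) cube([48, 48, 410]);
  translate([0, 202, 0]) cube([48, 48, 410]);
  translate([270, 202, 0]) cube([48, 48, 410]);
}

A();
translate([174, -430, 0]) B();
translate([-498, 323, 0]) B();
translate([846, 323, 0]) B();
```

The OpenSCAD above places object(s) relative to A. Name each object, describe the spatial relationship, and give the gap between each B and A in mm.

Each stool's nearest face is 180 mm from the table's bounding box.

A is a table. B is a stool. Three stools sit around the table at the −y, −x, +x sides. The gap between each stool and the table is 180 mm.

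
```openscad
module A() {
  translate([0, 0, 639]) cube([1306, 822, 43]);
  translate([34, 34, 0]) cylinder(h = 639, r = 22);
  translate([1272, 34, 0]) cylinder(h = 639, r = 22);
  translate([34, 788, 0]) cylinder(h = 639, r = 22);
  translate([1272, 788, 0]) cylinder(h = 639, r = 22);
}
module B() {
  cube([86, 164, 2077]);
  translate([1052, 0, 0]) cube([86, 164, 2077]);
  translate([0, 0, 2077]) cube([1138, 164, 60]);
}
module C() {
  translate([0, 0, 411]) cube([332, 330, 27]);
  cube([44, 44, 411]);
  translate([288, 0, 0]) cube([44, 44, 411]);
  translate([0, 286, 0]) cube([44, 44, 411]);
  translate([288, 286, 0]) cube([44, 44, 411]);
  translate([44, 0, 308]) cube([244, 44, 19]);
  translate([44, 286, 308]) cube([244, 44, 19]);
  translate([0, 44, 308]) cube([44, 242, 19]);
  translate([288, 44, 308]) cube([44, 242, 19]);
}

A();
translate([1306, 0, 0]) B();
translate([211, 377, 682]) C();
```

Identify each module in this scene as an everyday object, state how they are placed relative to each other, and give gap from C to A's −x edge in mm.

The stool's min-x is at 211; the table's min-x is 0; gap = 211 mm.

A is a table. B is a door frame. C is a stool. The door frame is against the table's +x side, with their −y faces flush. The stool is on top of the table. The gap from the stool to the table's −x edge is 211 mm.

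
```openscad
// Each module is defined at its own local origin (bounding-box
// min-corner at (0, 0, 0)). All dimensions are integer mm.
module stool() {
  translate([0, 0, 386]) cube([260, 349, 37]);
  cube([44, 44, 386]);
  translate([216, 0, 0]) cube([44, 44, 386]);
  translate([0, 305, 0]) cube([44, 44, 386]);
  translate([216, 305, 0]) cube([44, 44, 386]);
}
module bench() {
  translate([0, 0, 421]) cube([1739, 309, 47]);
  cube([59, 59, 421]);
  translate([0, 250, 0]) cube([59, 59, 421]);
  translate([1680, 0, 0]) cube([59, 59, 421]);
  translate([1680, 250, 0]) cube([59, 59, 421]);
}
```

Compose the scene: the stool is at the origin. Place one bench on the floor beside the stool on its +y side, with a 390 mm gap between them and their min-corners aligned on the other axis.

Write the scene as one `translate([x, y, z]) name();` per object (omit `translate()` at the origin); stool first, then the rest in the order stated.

stool();
translate([0, 739, 0]) bench();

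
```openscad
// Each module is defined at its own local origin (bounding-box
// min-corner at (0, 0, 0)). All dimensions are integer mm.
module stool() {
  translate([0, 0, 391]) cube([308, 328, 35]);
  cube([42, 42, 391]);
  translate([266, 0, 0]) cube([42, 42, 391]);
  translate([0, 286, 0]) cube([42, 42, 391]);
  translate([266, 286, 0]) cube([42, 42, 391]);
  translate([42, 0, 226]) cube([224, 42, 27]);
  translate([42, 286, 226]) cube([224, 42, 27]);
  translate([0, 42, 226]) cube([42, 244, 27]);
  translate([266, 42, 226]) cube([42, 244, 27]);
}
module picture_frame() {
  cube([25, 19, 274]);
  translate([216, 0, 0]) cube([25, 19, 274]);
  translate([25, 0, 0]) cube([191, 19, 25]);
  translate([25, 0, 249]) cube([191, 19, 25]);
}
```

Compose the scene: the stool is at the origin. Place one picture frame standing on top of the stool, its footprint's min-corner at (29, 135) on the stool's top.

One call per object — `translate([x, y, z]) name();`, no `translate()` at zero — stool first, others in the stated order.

stool();
translate([29, 135, 426]) picture_frame();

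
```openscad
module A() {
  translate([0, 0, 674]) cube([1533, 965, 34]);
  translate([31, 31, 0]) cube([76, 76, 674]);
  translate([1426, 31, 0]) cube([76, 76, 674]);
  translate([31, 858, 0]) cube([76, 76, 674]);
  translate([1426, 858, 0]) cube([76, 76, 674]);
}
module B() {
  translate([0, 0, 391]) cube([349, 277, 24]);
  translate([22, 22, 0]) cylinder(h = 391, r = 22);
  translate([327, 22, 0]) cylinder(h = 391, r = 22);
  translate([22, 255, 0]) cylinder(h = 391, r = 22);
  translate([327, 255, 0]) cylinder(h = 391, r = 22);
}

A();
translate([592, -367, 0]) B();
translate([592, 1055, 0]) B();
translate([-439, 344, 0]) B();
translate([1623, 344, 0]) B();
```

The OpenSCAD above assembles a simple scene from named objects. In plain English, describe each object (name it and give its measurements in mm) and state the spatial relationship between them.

A is a rectangular dining table. The top is 1533×965×34 mm with its upper surface at z = 708 mm. It stands on four 76×76 mm square legs, each inset 31 mm from the nearest pair of top edges, running from the floor to the underside of the top.

B is a four-legged stool. The seat is 349×277 mm, 24 mm thick, top at z = 415 mm. It stands on four round legs, each 44 mm in diameter, from z = 0 to the seat underside, each leg's axis is inset half a diameter from the nearest pair of seat edges (so the leg's bounding box is flush with the corner).

Four stools sit around the table at the −y, +y, −x, +x sides.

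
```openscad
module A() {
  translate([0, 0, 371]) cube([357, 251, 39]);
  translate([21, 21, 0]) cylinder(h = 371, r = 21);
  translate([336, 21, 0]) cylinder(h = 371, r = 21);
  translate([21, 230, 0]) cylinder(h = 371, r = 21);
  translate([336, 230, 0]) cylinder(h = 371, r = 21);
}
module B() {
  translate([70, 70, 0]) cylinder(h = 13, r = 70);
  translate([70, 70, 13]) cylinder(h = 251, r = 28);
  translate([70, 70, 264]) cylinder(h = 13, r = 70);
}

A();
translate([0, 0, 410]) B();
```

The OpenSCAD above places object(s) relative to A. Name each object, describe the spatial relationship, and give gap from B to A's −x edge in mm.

A is a stool. B is a spool. The spool is on top of the stool. The gap from the spool to the stool's −x edge is 0 mm.

The spool's min-x is at 0; the stool's min-x is 0; gap = 0 mm.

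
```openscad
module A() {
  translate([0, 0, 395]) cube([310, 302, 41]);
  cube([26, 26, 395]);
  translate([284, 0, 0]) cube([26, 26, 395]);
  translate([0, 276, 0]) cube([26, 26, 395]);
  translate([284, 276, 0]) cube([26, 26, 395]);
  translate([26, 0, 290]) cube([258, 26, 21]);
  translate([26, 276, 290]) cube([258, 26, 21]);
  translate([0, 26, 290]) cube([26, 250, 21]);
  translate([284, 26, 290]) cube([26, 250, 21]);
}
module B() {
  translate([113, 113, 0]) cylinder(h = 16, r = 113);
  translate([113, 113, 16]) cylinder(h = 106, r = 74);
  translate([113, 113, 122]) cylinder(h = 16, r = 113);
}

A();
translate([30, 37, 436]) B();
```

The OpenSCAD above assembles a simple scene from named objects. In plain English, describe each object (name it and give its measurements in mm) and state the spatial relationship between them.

A is a four-legged stool. The seat is 310×302 mm, 41 mm thick, top at z = 436 mm. It stands on four square legs, each 26×26 mm in cross-section, from z = 0 to the seat underside, each flush with a corner of the seat. Four stretchers, 26 mm wide and 21 mm tall, connect adjacent legs with their undersides at z = 290 mm, each running between the inner faces of the legs it joins and aligned with the legs' outer faces on the other axis.

B is a spool: two coaxial disc flanges of radius 113 mm and thickness 16 mm, joined by a core cylinder of radius 74 mm and height 106 mm. The lower flange rests on z = 0 and the three cylinders share a vertical axis.

The spool is on top of the stool.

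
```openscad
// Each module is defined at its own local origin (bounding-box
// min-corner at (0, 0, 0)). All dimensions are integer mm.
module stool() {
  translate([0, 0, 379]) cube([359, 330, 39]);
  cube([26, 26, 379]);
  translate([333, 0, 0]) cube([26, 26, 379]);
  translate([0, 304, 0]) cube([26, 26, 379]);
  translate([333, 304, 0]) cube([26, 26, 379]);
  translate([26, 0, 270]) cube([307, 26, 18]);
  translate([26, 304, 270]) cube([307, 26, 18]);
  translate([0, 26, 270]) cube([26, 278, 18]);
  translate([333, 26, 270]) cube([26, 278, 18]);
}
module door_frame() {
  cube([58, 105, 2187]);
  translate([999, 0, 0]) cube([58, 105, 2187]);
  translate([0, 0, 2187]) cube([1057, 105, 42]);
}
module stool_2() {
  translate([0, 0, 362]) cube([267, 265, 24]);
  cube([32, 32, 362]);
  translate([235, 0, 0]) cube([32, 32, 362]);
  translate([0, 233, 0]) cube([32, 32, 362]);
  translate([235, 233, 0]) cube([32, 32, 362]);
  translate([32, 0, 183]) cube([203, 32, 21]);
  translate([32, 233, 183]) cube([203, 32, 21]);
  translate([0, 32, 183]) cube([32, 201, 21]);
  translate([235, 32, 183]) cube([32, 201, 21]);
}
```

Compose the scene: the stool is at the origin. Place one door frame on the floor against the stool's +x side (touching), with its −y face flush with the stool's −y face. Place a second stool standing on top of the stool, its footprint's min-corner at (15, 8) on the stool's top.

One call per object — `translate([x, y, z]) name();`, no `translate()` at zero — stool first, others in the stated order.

stool();
translate([359, 0, 0]) door_frame();
translate([15, 8, 418]) stool_2();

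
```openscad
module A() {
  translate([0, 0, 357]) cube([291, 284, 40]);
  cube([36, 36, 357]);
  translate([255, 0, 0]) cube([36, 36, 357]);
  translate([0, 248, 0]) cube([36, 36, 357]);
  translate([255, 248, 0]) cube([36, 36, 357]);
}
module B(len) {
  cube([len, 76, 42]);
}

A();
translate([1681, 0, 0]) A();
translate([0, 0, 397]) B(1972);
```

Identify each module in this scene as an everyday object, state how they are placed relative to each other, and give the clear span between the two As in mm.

A is a stool. B is a beam. A beam spans the tops of two stools. The clear span between the two stools is 1390 mm.

Second stool starts at x = 1681; first ends at x = 291; clear span = 1681 − 291 = 1390 mm.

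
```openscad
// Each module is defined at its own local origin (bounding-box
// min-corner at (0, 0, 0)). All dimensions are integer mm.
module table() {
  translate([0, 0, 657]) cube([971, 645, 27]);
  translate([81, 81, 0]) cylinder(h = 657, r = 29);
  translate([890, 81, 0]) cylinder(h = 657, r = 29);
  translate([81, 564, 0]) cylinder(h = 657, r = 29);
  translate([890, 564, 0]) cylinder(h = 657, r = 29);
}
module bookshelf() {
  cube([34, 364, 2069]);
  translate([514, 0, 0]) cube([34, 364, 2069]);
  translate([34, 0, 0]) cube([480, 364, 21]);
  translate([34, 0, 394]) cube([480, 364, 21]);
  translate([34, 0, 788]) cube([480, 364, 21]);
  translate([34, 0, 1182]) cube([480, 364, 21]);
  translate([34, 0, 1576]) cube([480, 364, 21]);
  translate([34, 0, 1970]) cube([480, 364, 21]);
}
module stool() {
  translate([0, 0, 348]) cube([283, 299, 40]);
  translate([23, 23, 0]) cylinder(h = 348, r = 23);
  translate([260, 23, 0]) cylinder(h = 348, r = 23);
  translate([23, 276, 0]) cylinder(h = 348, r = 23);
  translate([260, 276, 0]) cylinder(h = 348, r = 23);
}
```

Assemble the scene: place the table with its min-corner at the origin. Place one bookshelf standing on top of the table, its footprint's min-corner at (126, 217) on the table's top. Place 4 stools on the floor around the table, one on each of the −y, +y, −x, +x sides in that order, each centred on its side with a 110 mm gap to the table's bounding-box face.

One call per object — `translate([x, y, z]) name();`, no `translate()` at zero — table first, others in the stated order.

table();
translate([126, 217, 684]) bookshelf();
translate([344, -409, 0]) stool();
translate([344, 755, 0]) stool();
translate([-393, 173, 0]) stool();
translate([1081, 173, 0]) stool();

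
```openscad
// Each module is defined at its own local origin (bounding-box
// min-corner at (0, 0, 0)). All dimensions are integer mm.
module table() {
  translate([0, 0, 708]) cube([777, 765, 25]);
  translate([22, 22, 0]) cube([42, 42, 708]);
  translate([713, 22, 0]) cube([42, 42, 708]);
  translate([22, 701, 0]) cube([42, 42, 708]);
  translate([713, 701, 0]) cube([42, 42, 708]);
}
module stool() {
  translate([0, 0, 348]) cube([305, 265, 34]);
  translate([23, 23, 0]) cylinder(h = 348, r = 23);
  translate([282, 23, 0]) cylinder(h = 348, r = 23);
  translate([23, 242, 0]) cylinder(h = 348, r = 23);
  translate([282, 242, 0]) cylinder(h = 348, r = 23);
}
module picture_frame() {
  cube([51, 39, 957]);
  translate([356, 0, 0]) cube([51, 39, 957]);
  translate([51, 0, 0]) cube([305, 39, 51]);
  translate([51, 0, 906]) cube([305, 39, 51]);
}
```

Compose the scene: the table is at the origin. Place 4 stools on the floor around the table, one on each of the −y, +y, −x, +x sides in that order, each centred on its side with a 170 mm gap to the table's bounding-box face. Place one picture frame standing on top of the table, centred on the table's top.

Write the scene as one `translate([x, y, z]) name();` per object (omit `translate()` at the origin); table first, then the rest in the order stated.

table();
translate([236, -435, 0]) stool();
translate([236, 935, 0]) stool();
translate([-475, 250, 0]) stool();
translate([947, 250, 0]) stool();
translate([185, 363, 733]) picture_frame();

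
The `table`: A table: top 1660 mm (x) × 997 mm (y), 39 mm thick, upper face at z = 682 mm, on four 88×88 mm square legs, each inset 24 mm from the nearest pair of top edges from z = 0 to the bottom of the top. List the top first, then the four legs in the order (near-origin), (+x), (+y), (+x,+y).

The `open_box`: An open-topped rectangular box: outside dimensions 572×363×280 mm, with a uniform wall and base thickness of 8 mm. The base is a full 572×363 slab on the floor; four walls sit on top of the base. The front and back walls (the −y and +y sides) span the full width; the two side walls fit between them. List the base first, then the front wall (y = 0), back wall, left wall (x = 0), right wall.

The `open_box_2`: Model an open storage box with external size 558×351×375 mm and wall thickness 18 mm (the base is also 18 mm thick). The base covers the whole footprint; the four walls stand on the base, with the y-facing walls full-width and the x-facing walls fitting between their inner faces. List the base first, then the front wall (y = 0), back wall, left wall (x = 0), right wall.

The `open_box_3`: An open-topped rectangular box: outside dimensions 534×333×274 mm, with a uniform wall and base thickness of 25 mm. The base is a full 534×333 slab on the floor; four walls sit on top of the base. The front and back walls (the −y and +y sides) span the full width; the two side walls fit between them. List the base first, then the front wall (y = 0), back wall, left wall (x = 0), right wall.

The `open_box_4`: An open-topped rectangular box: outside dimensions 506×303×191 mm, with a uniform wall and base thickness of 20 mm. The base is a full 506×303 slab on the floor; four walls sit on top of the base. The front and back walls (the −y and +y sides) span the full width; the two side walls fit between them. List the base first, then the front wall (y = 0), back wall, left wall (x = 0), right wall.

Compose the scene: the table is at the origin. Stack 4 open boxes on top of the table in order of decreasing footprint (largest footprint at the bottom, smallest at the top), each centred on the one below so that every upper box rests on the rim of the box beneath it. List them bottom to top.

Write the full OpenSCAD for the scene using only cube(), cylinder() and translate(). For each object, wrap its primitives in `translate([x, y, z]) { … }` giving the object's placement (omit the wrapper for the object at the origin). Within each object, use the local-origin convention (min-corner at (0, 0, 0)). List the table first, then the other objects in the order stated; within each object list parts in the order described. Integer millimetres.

translate([0, 0, 643]) cube([1660, 997, 39]);
translate([24, 24, 0]) cube([88, 88, 643]);
translate([1548, 24, 0]) cube([88, 88, 643]);
translate([24, 885, 0]) cube([88, 88, 643]);
translate([1548, 885, 0]) cube([88, 88, 643]);
translate([544, 317, 682]) {
  cube([572, 363, 8]);
  translate([0, 0, 8]) cube([572, 8, 272]);
  translate([0, 355, 8]) cube([572, 8, 272]);
  translate([0, 8, 8]) cube([8, 347, 272]);
  translate([564, 8, 8]) cube([8, 347, 272]);
}
translate([551, 323, 962]) {
  cube([558, 351, 18]);
  translate([0, 0, 18]) cube([558, 18, 357]);
  translate([0, 333, 18]) cube([558, 18, 357]);
  translate([0, 18, 18]) cube([18, 315, 357]);
  translate([540, 18, 18]) cube([18, 315, 357]);
}
translate([563, 332, 1337]) {
  cube([534, 333, 25]);
  translate([0, 0, 25]) cube([534, 25, 249]);
  translate([0, 308, 25]) cube([534, 25, 249]);
  translate([0, 25, 25]) cube([25, 283, 249]);
  translate([509, 25, 25]) cube([25, 283, 249]);
}
translate([577, 347, 1611]) {
  cube([506, 303, 20]);
  translate([0, 0, 20]) cube([506, 20, 171]);
  translate([0, 283, 20]) cube([506, 20, 171]);
  translate([0, 20, 20]) cube([20, 263, 171]);
  translate([486, 20, 20]) cube([20, 263, 171]);
}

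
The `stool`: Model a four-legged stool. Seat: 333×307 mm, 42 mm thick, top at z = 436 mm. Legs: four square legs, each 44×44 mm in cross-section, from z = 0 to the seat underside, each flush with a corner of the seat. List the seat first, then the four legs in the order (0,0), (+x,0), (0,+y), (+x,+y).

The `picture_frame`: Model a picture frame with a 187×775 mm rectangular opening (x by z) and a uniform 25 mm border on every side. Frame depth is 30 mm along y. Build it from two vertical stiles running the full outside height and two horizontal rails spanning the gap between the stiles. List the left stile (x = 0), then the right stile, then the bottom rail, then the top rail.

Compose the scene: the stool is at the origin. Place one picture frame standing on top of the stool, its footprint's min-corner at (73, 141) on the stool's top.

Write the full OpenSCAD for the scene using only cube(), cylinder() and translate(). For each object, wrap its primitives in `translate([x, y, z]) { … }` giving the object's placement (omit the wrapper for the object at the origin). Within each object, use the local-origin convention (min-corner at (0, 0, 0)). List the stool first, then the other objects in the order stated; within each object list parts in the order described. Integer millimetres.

translate([0, 0, 394]) cube([333, 307, 42]);
cube([44, 44, 394]);
translate([289, 0, 0]) cube([44, 44, 394]);
translate([0, 263, 0]) cube([44, 44, 394]);
translate([289, 263, 0]) cube([44, 44, 394]);
translate([73, 141, 436]) {
  cube([25, 30, 825]);
  translate([212, 0, 0]) cube([25, 30, 825]);
  translate([25, 0, 0]) cube([187, 30, 25]);
  translate([25, 0, 800]) cube([187, 30, 25]);
}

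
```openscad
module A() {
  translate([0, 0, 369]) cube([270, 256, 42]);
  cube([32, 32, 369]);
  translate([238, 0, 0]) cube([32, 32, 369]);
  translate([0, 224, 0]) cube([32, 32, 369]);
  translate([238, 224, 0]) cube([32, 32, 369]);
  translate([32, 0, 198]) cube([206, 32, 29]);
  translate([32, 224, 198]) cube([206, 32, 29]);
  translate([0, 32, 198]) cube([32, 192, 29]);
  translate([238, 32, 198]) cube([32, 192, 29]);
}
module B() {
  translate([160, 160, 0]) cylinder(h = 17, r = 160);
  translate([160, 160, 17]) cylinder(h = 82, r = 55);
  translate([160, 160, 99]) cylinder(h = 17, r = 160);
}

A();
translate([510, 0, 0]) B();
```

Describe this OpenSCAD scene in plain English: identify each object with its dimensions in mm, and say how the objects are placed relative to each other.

A is a four-legged stool. The seat is a 270×256×42 mm slab whose top surface is at z = 411 mm; four square legs, each 32×32 mm in cross-section, run from the floor (z = 0) to the underside of the seat, each flush with a corner of the seat. Four stretchers, 32 mm wide and 29 mm tall, connect adjacent legs with their undersides at z = 198 mm, each running between the inner faces of the legs it joins and aligned with the legs' outer faces on the other axis.

B is a spool: two coaxial disc flanges of radius 160 mm and thickness 17 mm, joined by a core cylinder of radius 55 mm and height 82 mm. The lower flange rests on z = 0 and the three cylinders share a vertical axis.

The spool is on the floor beside the stool on its +x side.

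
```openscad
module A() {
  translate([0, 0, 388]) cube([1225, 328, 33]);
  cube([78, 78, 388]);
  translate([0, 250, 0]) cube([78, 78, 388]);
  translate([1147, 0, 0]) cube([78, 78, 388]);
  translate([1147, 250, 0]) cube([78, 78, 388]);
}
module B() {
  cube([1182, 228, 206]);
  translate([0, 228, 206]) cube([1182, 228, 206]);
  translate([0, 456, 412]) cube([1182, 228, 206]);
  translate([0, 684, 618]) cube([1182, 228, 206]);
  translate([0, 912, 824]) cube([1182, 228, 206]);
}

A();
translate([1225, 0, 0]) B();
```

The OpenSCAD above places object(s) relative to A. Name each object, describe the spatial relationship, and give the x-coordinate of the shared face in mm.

The bench's +x face and the staircase's −x face are both at x = 1225 mm.

A is a bench. B is a staircase. The staircase is against the bench's +x side, with their −y faces flush. The x-coordinate of the shared face is 1225 mm.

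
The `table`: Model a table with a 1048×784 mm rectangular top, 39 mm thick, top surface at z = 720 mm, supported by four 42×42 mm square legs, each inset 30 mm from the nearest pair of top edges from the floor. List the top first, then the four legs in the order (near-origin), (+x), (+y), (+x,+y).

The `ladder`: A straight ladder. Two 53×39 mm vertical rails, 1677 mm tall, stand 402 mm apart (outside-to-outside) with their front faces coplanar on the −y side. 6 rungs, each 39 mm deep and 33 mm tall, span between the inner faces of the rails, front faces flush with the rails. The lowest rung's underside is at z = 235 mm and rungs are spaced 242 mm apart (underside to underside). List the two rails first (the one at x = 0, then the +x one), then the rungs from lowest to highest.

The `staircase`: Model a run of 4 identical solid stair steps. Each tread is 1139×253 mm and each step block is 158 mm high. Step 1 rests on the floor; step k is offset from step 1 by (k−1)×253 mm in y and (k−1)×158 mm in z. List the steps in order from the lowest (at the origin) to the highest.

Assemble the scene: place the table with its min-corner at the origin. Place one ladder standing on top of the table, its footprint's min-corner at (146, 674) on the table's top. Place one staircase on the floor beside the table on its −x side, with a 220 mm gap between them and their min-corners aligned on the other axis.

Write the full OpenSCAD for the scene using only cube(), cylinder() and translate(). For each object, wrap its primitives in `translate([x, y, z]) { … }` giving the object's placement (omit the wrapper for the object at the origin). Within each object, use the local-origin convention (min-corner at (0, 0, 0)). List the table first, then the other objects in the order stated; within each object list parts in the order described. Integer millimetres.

translate([0, 0, 681]) cube([1048, 784, 39]);
translate([30, 30, 0]) cube([42, 42, 681]);
translate([976, 30, 0]) cube([42, 42, 681]);
translate([30, 712, 0]) cube([42, 42, 681]);
translate([976, 712, 0]) cube([42, 42, 681]);
translate([146, 674, 720]) {
  cube([53, 39, 1677]);
  translate([349, 0, 0]) cube([53, 39, 1677]);
  translate([53, 0, 235]) cube([296, 39, 33]);
  translate([53, 0, 477]) cube([296, 39, 33]);
  translate([53, 0, 719]) cube([296, 39, 33]);
  translate([53, 0, 961]) cube([296, 39, 33]);
  translate([53, 0, 1203]) cube([296, 39, 33]);
  translate([53, 0, 1445]) cube([296, 39, 33]);
}
translate([-1359, 0, 0]) {
  cube([1139, 253, 158]);
  translate([0, 253, 158]) cube([1139, 253, 158]);
  translate([0, 506, 316]) cube([1139, 253, 158]);
  translate([0, 759, 474]) cube([1139, 253, 158]);
}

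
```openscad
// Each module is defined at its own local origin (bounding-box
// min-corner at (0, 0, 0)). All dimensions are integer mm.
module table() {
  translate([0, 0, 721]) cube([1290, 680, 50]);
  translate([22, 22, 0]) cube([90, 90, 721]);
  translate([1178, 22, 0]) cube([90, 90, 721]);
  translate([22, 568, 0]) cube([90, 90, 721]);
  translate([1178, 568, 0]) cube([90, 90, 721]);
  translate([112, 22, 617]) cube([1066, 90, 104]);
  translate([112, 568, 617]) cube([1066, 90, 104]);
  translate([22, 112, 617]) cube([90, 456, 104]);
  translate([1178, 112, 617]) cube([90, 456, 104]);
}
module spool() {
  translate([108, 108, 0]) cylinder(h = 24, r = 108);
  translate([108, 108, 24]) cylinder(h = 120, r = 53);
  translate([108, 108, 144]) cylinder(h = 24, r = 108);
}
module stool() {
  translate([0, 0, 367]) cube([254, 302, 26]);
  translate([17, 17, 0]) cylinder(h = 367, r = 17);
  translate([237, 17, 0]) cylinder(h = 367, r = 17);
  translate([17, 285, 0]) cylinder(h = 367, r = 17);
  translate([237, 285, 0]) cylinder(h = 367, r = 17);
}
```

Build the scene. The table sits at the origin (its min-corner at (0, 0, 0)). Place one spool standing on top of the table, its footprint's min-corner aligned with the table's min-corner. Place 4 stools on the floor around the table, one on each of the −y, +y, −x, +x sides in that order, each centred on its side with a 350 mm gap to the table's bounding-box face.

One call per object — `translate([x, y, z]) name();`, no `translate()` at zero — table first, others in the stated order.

table();
translate([0, 0, 771]) spool();
translate([518, -652, 0]) stool();
translate([518, 1030, 0]) stool();
translate([-604, 189, 0]) stool();
translate([1640, 189, 0]) stool();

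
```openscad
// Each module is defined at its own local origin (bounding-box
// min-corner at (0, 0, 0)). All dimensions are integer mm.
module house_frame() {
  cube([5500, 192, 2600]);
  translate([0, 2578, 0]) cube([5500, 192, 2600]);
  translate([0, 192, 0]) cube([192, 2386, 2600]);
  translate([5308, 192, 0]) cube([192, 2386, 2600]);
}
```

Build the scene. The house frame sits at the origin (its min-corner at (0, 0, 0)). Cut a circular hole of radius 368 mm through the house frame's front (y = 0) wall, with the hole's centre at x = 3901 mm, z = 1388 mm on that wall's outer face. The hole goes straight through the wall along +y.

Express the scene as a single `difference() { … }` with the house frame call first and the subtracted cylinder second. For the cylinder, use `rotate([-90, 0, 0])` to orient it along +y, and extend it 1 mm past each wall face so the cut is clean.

difference() {
  house_frame();
  translate([3901, -1, 1388]) rotate([-90, 0, 0]) cylinder(h = 194, r = 368);
}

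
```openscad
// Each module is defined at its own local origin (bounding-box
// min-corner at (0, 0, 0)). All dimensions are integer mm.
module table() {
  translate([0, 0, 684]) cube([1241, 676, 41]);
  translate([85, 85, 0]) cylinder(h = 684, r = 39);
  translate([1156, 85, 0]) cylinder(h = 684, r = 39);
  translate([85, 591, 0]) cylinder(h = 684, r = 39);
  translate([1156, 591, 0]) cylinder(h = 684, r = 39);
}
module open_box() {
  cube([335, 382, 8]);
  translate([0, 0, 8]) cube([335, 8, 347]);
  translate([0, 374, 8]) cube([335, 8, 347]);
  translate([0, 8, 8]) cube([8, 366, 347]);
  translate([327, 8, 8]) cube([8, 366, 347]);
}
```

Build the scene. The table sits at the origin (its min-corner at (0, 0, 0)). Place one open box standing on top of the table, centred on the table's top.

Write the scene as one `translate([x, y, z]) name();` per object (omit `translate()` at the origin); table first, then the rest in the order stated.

table();
translate([453, 147, 725]) open_box();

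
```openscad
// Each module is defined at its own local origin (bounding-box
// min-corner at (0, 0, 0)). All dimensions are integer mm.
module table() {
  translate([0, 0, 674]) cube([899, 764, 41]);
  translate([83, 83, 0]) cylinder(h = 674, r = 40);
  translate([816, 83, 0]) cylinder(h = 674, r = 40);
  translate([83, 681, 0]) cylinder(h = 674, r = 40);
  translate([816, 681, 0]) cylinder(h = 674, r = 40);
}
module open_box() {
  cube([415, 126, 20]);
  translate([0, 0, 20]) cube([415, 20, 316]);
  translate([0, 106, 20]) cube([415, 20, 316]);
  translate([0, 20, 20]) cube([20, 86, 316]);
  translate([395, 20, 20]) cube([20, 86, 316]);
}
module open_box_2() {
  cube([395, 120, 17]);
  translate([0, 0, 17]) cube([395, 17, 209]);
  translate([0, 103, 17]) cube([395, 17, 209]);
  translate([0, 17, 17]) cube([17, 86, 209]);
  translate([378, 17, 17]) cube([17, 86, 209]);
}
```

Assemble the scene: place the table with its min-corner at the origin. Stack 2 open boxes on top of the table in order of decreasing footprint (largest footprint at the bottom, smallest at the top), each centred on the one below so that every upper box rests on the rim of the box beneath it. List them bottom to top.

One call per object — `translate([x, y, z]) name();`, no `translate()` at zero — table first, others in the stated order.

table();
translate([242, 319, 715]) open_box();
translate([252, 322, 1051]) open_box_2();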